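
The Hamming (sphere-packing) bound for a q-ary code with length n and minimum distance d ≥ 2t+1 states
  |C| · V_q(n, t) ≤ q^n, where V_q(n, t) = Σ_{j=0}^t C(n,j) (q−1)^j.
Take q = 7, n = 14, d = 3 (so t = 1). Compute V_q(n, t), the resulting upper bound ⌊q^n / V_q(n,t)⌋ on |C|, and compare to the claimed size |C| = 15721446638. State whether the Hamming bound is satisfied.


V_q(n, t) = 85, q^n = 678223072849, Hamming bound = 7979094974, |C| = 15721446638 > bound (violated).

Step 1: Compute V_q(n, t) = Σ_{j=0}^1 C(n, j) (q−1)^j.
  j = 0: C(14,0)·(6)^0 = 1·1 = 1.
  j = 1: C(14,1)·(6)^1 = 14·6 = 84.
  V_q(n, t) = 1 + 84 = 85.
Step 2: q^n = 7^14 = 678223072849.
Step 3: Hamming bound ⌊q^n / V_q(n,t)⌋ = ⌊678223072849/85⌋ = 7979094974.
Step 4: Compare |C| = 15721446638 to 7979094974: violated.
The claimed |C| lies above the Hamming bound, so no 7-ary code of length 14 with d ≥ 3 can have 15721446638 codewords.


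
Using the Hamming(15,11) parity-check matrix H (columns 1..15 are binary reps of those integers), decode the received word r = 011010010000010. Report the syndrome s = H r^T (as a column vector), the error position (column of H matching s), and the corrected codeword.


s = (0, 0, 1, 0)^T, error position = 2, corrected codeword c = 001010010000010

Compute s = H r^T mod 2 one row at a time:
  s_1 = 1 + 0 + 0 + 0 + 0 + 0 + 1 + 0 = 2 ≡ 0 (mod 2).
  s_2 = 0 + 1 + 0 + 0 + 0 + 0 + 1 + 0 = 2 ≡ 0 (mod 2).
  s_3 = 1 + 1 + 0 + 0 + 0 + 0 + 1 + 0 = 3 ≡ 1 (mod 2).
  s_4 = 0 + 1 + 1 + 0 + 0 + 0 + 0 + 0 = 2 ≡ 0 (mod 2).
s = (0, 0, 1, 0)^T — this equals column 2 of H (binary 0010), so error is at position 2.
Correct: flip bit 2 of r = 011010010000010 to get c = 001010010000010.


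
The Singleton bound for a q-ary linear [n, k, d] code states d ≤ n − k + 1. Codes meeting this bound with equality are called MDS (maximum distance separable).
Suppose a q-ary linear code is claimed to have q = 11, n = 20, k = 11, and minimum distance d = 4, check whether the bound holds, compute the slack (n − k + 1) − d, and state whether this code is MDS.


Singleton RHS = n − k + 1 = 10, slack = 6, bound satisfied, not MDS.

Singleton bound: d ≤ n − k + 1.
Here n = 20, k = 11, so n − k + 1 = 10.
Given d = 4, check d ≤ 10: YES.
Slack = (n − k + 1) − d = 6.
The code is NOT MDS (slack = 6 > 0).
Description: the claimed parameters are [20, 11, 4]_11; such a code would be non-MDS.


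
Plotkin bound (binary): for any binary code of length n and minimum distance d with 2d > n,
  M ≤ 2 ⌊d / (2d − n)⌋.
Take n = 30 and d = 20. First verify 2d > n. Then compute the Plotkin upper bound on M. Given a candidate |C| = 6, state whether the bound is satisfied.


Plotkin bound M ≤ 4; given |C| = 6 > bound (violated).

Check applicability: 2d = 40, n = 30.
2d − n = 10 > 0, so Plotkin applies.
Compute d/(2d−n) = 20/10 ≈ 2.0000.
⌊d/(2d−n)⌋ = 2.
Plotkin bound: M ≤ 2·2 = 4.
Given |C| = 6, check: VIOLATED.
This |C| is above the Plotkin bound, so no binary code with n = 30, d = 20 and 6 codewords exists.


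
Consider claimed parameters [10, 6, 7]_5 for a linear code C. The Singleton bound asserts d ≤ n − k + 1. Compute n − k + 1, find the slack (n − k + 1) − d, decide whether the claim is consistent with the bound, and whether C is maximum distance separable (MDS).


Singleton RHS = n − k + 1 = 5, slack = -2, bound violated (no such code; not MDS).

Singleton bound: d ≤ n − k + 1.
Here n = 10, k = 6, so n − k + 1 = 5.
Given d = 7, check d ≤ 5: NO.
Slack = (n − k + 1) − d = -2.
The slack is negative: d = 7 exceeds n − k + 1 = 5 by 2, so the Singleton bound is violated and no linear [10, 6, 7]_5 code can exist. In particular it is not MDS (MDS requires d = n − k + 1 exactly).
Description: the claimed parameters are [10, 6, 7]_5; such a code would be impossible (violates the Singleton bound).


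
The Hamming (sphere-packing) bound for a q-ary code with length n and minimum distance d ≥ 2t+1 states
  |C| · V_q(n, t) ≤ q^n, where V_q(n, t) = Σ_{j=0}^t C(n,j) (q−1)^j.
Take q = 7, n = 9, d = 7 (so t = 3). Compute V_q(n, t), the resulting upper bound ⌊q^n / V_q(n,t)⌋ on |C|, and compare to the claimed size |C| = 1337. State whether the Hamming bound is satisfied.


V_q(n, t) = 19495, q^n = 40353607, Hamming bound = 2069, |C| = 1337 ≤ bound (satisfied).

Step 1: Compute V_q(n, t) = Σ_{j=0}^3 C(n, j) (q−1)^j.
  j = 0: C(9,0)·(6)^0 = 1·1 = 1.
  j = 1: C(9,1)·(6)^1 = 9·6 = 54.
  j = 2: C(9,2)·(6)^2 = 36·36 = 1296.
  j = 3: C(9,3)·(6)^3 = 84·216 = 18144.
  V_q(n, t) = 1 + 54 + 1296 + 18144 = 19495.
Step 2: q^n = 7^9 = 40353607.
Step 3: Hamming bound ⌊q^n / V_q(n,t)⌋ = ⌊40353607/19495⌋ = 2069.
Step 4: Compare |C| = 1337 to 2069: satisfied.
The claimed |C| lies below the Hamming bound.


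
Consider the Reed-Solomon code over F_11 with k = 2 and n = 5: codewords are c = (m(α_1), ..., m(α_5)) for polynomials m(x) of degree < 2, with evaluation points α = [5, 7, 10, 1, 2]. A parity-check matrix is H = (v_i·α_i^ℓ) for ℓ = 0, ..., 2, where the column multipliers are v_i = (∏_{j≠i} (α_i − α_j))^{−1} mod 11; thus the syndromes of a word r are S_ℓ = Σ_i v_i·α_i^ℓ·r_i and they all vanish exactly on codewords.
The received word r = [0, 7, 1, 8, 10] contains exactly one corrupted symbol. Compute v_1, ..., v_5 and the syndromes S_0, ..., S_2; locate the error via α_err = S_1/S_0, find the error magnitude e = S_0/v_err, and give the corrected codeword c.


S = (4, 8, 5), error at position 5, error magnitude e = 4, c = [0, 7, 1, 8, 6].

Step 1: column multipliers v_i = (∏_{j≠i}(α_i − α_j))^{−1} mod 11.
  i = 1 (α = 5): (5−7)(5−10)(5−1)(5−2) = (−2)·(−5)·4·3 = 120 ≡ 10, so v_1 = 10^{−1} = 10 (mod 11).
  i = 2 (α = 7): (7−5)(7−10)(7−1)(7−2) = 2·(−3)·6·5 = −180 ≡ 7, so v_2 = 7^{−1} = 8 (mod 11).
  i = 3 (α = 10): (10−5)(10−7)(10−1)(10−2) = 5·3·9·8 = 1080 ≡ 2, so v_3 = 2^{−1} = 6 (mod 11).
  i = 4 (α = 1): (1−5)(1−7)(1−10)(1−2) = (−4)·(−6)·(−9)·(−1) = 216 ≡ 7, so v_4 = 7^{−1} = 8 (mod 11).
  i = 5 (α = 2): (2−5)(2−7)(2−10)(2−1) = (−3)·(−5)·(−8)·1 = −120 ≡ 1, so v_5 = 1^{−1} = 1 (mod 11).
  v = [10, 8, 6, 8, 1].
Step 2: syndromes of r = [0, 7, 1, 8, 10] (all sums mod 11).
  S_0 = Σ v_i r_i = 10·0 + 8·7 + 6·1 + 8·8 + 1·10 = 136 ≡ 4.
  S_1 = Σ v_i α_i r_i = 10·5·0 + 8·7·7 + 6·10·1 + 8·1·8 + 1·2·10 = 536 ≡ 8.
  α_i^2 mod 11 = [3, 5, 1, 1, 4].
  S_2 = Σ v_i α_i^2 r_i = 10·3·0 + 8·5·7 + 6·1·1 + 8·1·8 + 1·4·10 = 390 ≡ 5.
  S = (4, 8, 5) ≠ 0, so r is not a codeword (an error is present).
Step 3: locate the error. For a single error e at position i, S_ℓ = v_i·e·α_i^ℓ, so α_err = S_1/S_0.
  S_0^{−1} = 4^{−1} = 3 (mod 11), so α_err = 8·3 = 24 ≡ 2 = α_5. Error position i = 5.
  Consistency check: S_2/S_1 = 5·7 = 35 ≡ 2 = α_err ✓ (single-error assumption holds).
Step 4: error magnitude e = S_0/v_5 = S_0·∏_{j≠5}(α_5 − α_j) = 4·1 = 4 ≡ 4 (mod 11).
Step 5: correct position 5: c_5 = r_5 − e = 10 − 4 ≡ 6 (mod 11). Hence c = [0, 7, 1, 8, 6].
  Check: interpolating c through the α_i gives m(x) = 10 + 9·x (degree < 2) with m(α_i) = c_i for every i, so c is indeed a codeword.


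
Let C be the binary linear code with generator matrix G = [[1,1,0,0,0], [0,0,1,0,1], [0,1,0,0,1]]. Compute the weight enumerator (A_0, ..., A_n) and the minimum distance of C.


Weight distribution: A_0 = 1, A_2 = 6, A_4 = 1. Minimum distance d = 2.

Enumerate all 2^3 = 8 messages m ∈ F_2^3.
For each, compute codeword c = mG in F_2^5, then tally its weight.
  m = 000 → c = 00000, weight = 0.
  m = 100 → c = 11000, weight = 2.
  m = 010 → c = 00101, weight = 2.
  m = 110 → c = 11101, weight = 4.
  m = 001 → c = 01001, weight = 2.
  m = 101 → c = 10001, weight = 2.
  m = 011 → c = 01100, weight = 2.
  m = 111 → c = 10100, weight = 2.
Tally weights:
  weight 0: 1 codewords.
  weight 2: 6 codewords.
  weight 4: 1 codewords.
Minimum distance d = smallest w > 0 with A_w > 0 = 2.
Sanity: Σ A_w = 8 = 2^3 = 8 ✓.


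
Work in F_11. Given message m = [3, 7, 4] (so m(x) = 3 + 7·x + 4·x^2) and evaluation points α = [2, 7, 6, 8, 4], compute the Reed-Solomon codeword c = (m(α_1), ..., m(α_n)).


c = [0, 6, 2, 7, 7]

Message polynomial: m(x) = 3 + 7·x + 4·x^2 (mod 11).
For each evaluation point α_i, compute m(α_i) mod 11:
  α_1 = 2: Horner steps 4 → 4 → 0, so m(2) = 0.
  α_2 = 7: Horner steps 4 → 2 → 6, so m(7) = 6.
  α_3 = 6: Horner steps 4 → 9 → 2, so m(6) = 2.
  α_4 = 8: Horner steps 4 → 6 → 7, so m(8) = 7.
  α_5 = 4: Horner steps 4 → 1 → 7, so m(4) = 7.
Codeword c = [0, 6, 2, 7, 7] ∈ F_11^5.


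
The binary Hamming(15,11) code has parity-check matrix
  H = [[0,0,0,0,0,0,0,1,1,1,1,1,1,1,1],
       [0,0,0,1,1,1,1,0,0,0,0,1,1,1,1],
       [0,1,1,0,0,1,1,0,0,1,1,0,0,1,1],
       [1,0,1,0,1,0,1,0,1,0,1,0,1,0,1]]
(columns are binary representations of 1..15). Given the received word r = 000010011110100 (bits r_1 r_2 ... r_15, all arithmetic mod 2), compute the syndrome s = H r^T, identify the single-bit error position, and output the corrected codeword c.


s = (1, 0, 0, 0)^T, error position = 8, corrected codeword c = 000010001110100

Compute s = H r^T mod 2 one row at a time:
  s_1 = 1 + 1 + 1 + 1 + 0 + 1 + 0 + 0 = 5 ≡ 1 (mod 2).
  s_2 = 0 + 1 + 0 + 0 + 0 + 1 + 0 + 0 = 2 ≡ 0 (mod 2).
  s_3 = 0 + 0 + 0 + 0 + 1 + 1 + 0 + 0 = 2 ≡ 0 (mod 2).
  s_4 = 0 + 0 + 1 + 0 + 1 + 1 + 1 + 0 = 4 ≡ 0 (mod 2).
s = (1, 0, 0, 0)^T — this equals column 8 of H (binary 1000), so error is at position 8.
Correct: flip bit 8 of r = 000010011110100 to get c = 000010001110100.


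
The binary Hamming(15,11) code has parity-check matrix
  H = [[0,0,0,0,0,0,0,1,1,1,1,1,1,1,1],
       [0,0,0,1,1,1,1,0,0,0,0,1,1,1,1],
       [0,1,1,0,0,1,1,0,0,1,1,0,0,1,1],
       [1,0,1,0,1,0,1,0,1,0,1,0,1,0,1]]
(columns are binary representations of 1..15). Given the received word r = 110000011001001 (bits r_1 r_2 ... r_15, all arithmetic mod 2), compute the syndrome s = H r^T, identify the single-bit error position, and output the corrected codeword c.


s = (0, 0, 0, 1)^T, error position = 1, corrected codeword c = 010000011001001

Compute s = H r^T mod 2 one row at a time:
  s_1 = 1 + 1 + 0 + 0 + 1 + 0 + 0 + 1 = 4 ≡ 0 (mod 2).
  s_2 = 0 + 0 + 0 + 0 + 1 + 0 + 0 + 1 = 2 ≡ 0 (mod 2).
  s_3 = 1 + 0 + 0 + 0 + 0 + 0 + 0 + 1 = 2 ≡ 0 (mod 2).
  s_4 = 1 + 0 + 0 + 0 + 1 + 0 + 0 + 1 = 3 ≡ 1 (mod 2).
s = (0, 0, 0, 1)^T — this equals column 1 of H (binary 0001), so error is at position 1.
Correct: flip bit 1 of r = 110000011001001 to get c = 010000011001001.


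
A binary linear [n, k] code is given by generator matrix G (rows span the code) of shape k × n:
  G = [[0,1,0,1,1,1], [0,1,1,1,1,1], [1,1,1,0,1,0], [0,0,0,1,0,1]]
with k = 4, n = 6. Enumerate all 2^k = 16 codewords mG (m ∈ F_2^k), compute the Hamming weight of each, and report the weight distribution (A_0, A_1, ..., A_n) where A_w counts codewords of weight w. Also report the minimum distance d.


Weight distribution: A_0 = 1, A_1 = 2, A_2 = 3, A_3 = 4, A_4 = 3, A_5 = 2, A_6 = 1. Minimum distance d = 1.

Enumerate all 2^4 = 16 messages m ∈ F_2^4.
For each, compute codeword c = mG in F_2^6, then tally its weight.
  m = 0000 → c = 000000, weight = 0.
  m = 1000 → c = 010111, weight = 4.
  m = 0100 → c = 011111, weight = 5.
  m = 1100 → c = 001000, weight = 1.
  m = 0010 → c = 111010, weight = 4.
  m = 1010 → c = 101101, weight = 4.
  m = 0110 → c = 100101, weight = 3.
  m = 1110 → c = 110010, weight = 3.
  m = 0001 → c = 000101, weight = 2.
  m = 1001 → c = 010010, weight = 2.
  m = 0101 → c = 011010, weight = 3.
  m = 1101 → c = 001101, weight = 3.
  m = 0011 → c = 111111, weight = 6.
  m = 1011 → c = 101000, weight = 2.
  m = 0111 → c = 100000, weight = 1.
  m = 1111 → c = 110111, weight = 5.
Tally weights:
  weight 0: 1 codewords.
  weight 1: 2 codewords.
  weight 2: 3 codewords.
  weight 3: 4 codewords.
  weight 4: 3 codewords.
  weight 5: 2 codewords.
  weight 6: 1 codewords.
Minimum distance d = smallest w > 0 with A_w > 0 = 1.
Sanity: Σ A_w = 16 = 2^4 = 16 ✓.


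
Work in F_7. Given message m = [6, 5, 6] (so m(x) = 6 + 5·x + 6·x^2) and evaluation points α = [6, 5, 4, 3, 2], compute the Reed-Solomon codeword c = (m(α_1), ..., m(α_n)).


c = [0, 6, 3, 5, 5]

Message polynomial: m(x) = 6 + 5·x + 6·x^2 (mod 7).
For each evaluation point α_i, compute m(α_i) mod 7:
  α_1 = 6: Horner steps 6 → 6 → 0, so m(6) = 0.
  α_2 = 5: Horner steps 6 → 0 → 6, so m(5) = 6.
  α_3 = 4: Horner steps 6 → 1 → 3, so m(4) = 3.
  α_4 = 3: Horner steps 6 → 2 → 5, so m(3) = 5.
  α_5 = 2: Horner steps 6 → 3 → 5, so m(2) = 5.
Codeword c = [0, 6, 3, 5, 5] ∈ F_7^5.


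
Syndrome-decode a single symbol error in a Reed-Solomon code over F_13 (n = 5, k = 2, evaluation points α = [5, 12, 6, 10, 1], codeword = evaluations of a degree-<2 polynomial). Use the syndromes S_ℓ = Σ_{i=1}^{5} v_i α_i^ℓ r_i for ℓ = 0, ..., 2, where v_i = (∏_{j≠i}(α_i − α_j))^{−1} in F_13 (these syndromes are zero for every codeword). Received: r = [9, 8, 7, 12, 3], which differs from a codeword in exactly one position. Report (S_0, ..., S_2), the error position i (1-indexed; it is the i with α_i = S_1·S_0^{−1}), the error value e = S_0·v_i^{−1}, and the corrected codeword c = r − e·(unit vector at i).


S = (3, 3, 3), error at position 5, error magnitude e = 12, c = [9, 8, 7, 12, 4].

Step 1: column multipliers v_i = (∏_{j≠i}(α_i − α_j))^{−1} mod 13.
  i = 1 (α = 5): (5−12)(5−6)(5−10)(5−1) = (−7)·(−1)·(−5)·4 = −140 ≡ 3, so v_1 = 3^{−1} = 9 (mod 13).
  i = 2 (α = 12): (12−5)(12−6)(12−10)(12−1) = 7·6·2·11 = 924 ≡ 1, so v_2 = 1^{−1} = 1 (mod 13).
  i = 3 (α = 6): (6−5)(6−12)(6−10)(6−1) = 1·(−6)·(−4)·5 = 120 ≡ 3, so v_3 = 3^{−1} = 9 (mod 13).
  i = 4 (α = 10): (10−5)(10−12)(10−6)(10−1) = 5·(−2)·4·9 = −360 ≡ 4, so v_4 = 4^{−1} = 10 (mod 13).
  i = 5 (α = 1): (1−5)(1−12)(1−6)(1−10) = (−4)·(−11)·(−5)·(−9) = 1980 ≡ 4, so v_5 = 4^{−1} = 10 (mod 13).
  v = [9, 1, 9, 10, 10].
Step 2: syndromes of r = [9, 8, 7, 12, 3] (all sums mod 13).
  S_0 = Σ v_i r_i = 9·9 + 1·8 + 9·7 + 10·12 + 10·3 = 302 ≡ 3.
  S_1 = Σ v_i α_i r_i = 9·5·9 + 1·12·8 + 9·6·7 + 10·10·12 + 10·1·3 = 2109 ≡ 3.
  α_i^2 mod 13 = [12, 1, 10, 9, 1].
  S_2 = Σ v_i α_i^2 r_i = 9·12·9 + 1·1·8 + 9·10·7 + 10·9·12 + 10·1·3 = 2720 ≡ 3.
  S = (3, 3, 3) ≠ 0, so r is not a codeword (an error is present).
Step 3: locate the error. For a single error e at position i, S_ℓ = v_i·e·α_i^ℓ, so α_err = S_1/S_0.
  S_0^{−1} = 3^{−1} = 9 (mod 13), so α_err = 3·9 = 27 ≡ 1 = α_5. Error position i = 5.
  Consistency check: S_2/S_1 = 3·9 = 27 ≡ 1 = α_err ✓ (single-error assumption holds).
Step 4: error magnitude e = S_0/v_5 = S_0·∏_{j≠5}(α_5 − α_j) = 3·4 = 12 ≡ 12 (mod 13).
Step 5: correct position 5: c_5 = r_5 − e = 3 − 12 ≡ 4 (mod 13). Hence c = [9, 8, 7, 12, 4].
  Check: interpolating c through the α_i gives m(x) = 6 + 11·x (degree < 2) with m(α_i) = c_i for every i, so c is indeed a codeword.


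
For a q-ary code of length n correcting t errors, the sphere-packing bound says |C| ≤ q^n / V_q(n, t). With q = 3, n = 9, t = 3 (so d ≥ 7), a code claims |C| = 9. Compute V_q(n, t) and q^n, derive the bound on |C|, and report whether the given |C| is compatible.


V_q(n, t) = 835, q^n = 19683, Hamming bound = 23, |C| = 9 ≤ bound (satisfied).

Step 1: Compute V_q(n, t) = Σ_{j=0}^3 C(n, j) (q−1)^j.
  j = 0: C(9,0)·(2)^0 = 1·1 = 1.
  j = 1: C(9,1)·(2)^1 = 9·2 = 18.
  j = 2: C(9,2)·(2)^2 = 36·4 = 144.
  j = 3: C(9,3)·(2)^3 = 84·8 = 672.
  V_q(n, t) = 1 + 18 + 144 + 672 = 835.
Step 2: q^n = 3^9 = 19683.
Step 3: Hamming bound ⌊q^n / V_q(n,t)⌋ = ⌊19683/835⌋ = 23.
Step 4: Compare |C| = 9 to 23: satisfied.
The claimed |C| lies below the Hamming bound.


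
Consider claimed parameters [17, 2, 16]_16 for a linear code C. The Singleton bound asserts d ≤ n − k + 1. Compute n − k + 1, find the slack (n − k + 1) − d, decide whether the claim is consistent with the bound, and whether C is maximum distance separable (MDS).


Singleton RHS = n − k + 1 = 16, slack = 0, bound satisfied, MDS.

Singleton bound: d ≤ n − k + 1.
Here n = 17, k = 2, so n − k + 1 = 16.
Given d = 16, check d ≤ 16: YES.
Slack = (n − k + 1) − d = 0.
The code is MDS (slack = 0).
Description: the claimed parameters are [17, 2, 16]_16; such a code would be MDS (meets Singleton bound).


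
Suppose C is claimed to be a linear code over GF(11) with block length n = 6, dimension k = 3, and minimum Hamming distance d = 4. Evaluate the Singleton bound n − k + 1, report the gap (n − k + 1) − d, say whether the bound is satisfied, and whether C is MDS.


Singleton RHS = n − k + 1 = 4, slack = 0, bound satisfied, MDS.

Singleton bound: d ≤ n − k + 1.
Here n = 6, k = 3, so n − k + 1 = 4.
Given d = 4, check d ≤ 4: YES.
Slack = (n − k + 1) − d = 0.
The code is MDS (slack = 0).
Description: the claimed parameters are [6, 3, 4]_11; such a code would be MDS (meets Singleton bound).


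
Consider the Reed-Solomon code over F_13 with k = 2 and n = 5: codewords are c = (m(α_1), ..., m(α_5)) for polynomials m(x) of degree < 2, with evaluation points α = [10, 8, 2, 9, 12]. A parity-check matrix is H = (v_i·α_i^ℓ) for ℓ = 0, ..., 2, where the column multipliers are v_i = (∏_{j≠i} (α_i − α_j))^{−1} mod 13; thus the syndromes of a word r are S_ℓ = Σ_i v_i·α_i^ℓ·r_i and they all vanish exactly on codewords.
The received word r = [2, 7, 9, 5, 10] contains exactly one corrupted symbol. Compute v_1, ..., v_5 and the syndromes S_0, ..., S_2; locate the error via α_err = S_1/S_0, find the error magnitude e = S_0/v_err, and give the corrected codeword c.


S = (9, 3, 1), error at position 4, error magnitude e = 7, c = [2, 7, 9, 11, 10].

Step 1: column multipliers v_i = (∏_{j≠i}(α_i − α_j))^{−1} mod 13.
  i = 1 (α = 10): (10−8)(10−2)(10−9)(10−12) = 2·8·1·(−2) = −32 ≡ 7, so v_1 = 7^{−1} = 2 (mod 13).
  i = 2 (α = 8): (8−10)(8−2)(8−9)(8−12) = (−2)·6·(−1)·(−4) = −48 ≡ 4, so v_2 = 4^{−1} = 10 (mod 13).
  i = 3 (α = 2): (2−10)(2−8)(2−9)(2−12) = (−8)·(−6)·(−7)·(−10) = 3360 ≡ 6, so v_3 = 6^{−1} = 11 (mod 13).
  i = 4 (α = 9): (9−10)(9−8)(9−2)(9−12) = (−1)·1·7·(−3) = 21 ≡ 8, so v_4 = 8^{−1} = 5 (mod 13).
  i = 5 (α = 12): (12−10)(12−8)(12−2)(12−9) = 2·4·10·3 = 240 ≡ 6, so v_5 = 6^{−1} = 11 (mod 13).
  v = [2, 10, 11, 5, 11].
Step 2: syndromes of r = [2, 7, 9, 5, 10] (all sums mod 13).
  S_0 = Σ v_i r_i = 2·2 + 10·7 + 11·9 + 5·5 + 11·10 = 308 ≡ 9.
  S_1 = Σ v_i α_i r_i = 2·10·2 + 10·8·7 + 11·2·9 + 5·9·5 + 11·12·10 = 2343 ≡ 3.
  α_i^2 mod 13 = [9, 12, 4, 3, 1].
  S_2 = Σ v_i α_i^2 r_i = 2·9·2 + 10·12·7 + 11·4·9 + 5·3·5 + 11·1·10 = 1457 ≡ 1.
  S = (9, 3, 1) ≠ 0, so r is not a codeword (an error is present).
Step 3: locate the error. For a single error e at position i, S_ℓ = v_i·e·α_i^ℓ, so α_err = S_1/S_0.
  S_0^{−1} = 9^{−1} = 3 (mod 13), so α_err = 3·3 = 9 ≡ 9 = α_4. Error position i = 4.
  Consistency check: S_2/S_1 = 1·9 = 9 ≡ 9 = α_err ✓ (single-error assumption holds).
Step 4: error magnitude e = S_0/v_4 = S_0·∏_{j≠4}(α_4 − α_j) = 9·8 = 72 ≡ 7 (mod 13).
Step 5: correct position 4: c_4 = r_4 − e = 5 − 7 ≡ 11 (mod 13). Hence c = [2, 7, 9, 11, 10].
  Check: interpolating c through the α_i gives m(x) = 1 + 4·x (degree < 2) with m(α_i) = c_i for every i, so c is indeed a codeword.


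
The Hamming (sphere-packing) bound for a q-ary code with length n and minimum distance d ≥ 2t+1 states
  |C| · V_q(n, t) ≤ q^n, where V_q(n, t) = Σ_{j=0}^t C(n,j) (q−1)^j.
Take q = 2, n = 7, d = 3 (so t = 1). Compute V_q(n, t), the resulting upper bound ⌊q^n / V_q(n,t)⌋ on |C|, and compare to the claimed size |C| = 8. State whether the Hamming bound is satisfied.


V_q(n, t) = 8, q^n = 128, Hamming bound = 16, |C| = 8 ≤ bound (satisfied).

Step 1: Compute V_q(n, t) = Σ_{j=0}^1 C(n, j) (q−1)^j.
  j = 0: C(7,0)·(1)^0 = 1·1 = 1.
  j = 1: C(7,1)·(1)^1 = 7·1 = 7.
  V_q(n, t) = 1 + 7 = 8.
Step 2: q^n = 2^7 = 128.
Step 3: Hamming bound ⌊q^n / V_q(n,t)⌋ = ⌊128/8⌋ = 16.
Step 4: Compare |C| = 8 to 16: satisfied.
The claimed |C| lies below the Hamming bound.


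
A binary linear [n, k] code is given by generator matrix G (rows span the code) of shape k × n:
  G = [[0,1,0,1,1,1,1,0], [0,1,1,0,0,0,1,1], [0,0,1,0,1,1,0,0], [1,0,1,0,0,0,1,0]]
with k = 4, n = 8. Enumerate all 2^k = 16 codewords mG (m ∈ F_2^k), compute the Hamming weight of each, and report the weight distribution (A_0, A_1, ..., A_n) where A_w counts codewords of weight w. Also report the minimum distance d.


Weight distribution: A_0 = 1, A_2 = 1, A_3 = 4, A_4 = 3, A_5 = 4, A_6 = 3. Minimum distance d = 2.

Enumerate all 2^4 = 16 messages m ∈ F_2^4.
For each, compute codeword c = mG in F_2^8, then tally its weight.
  m = 0000 → c = 00000000, weight = 0.
  m = 1000 → c = 01011110, weight = 5.
  m = 0100 → c = 01100011, weight = 4.
  m = 1100 → c = 00111101, weight = 5.
  m = 0010 → c = 00101100, weight = 3.
  m = 1010 → c = 01110010, weight = 4.
  m = 0110 → c = 01001111, weight = 5.
  m = 1110 → c = 00010001, weight = 2.
  m = 0001 → c = 10100010, weight = 3.
  m = 1001 → c = 11111100, weight = 6.
  m = 0101 → c = 11000001, weight = 3.
  m = 1101 → c = 10011111, weight = 6.
  m = 0011 → c = 10001110, weight = 4.
  m = 1011 → c = 11010000, weight = 3.
  m = 0111 → c = 11101101, weight = 6.
  m = 1111 → c = 10110011, weight = 5.
Tally weights:
  weight 0: 1 codewords.
  weight 2: 1 codewords.
  weight 3: 4 codewords.
  weight 4: 3 codewords.
  weight 5: 4 codewords.
  weight 6: 3 codewords.
Minimum distance d = smallest w > 0 with A_w > 0 = 2.
Sanity: Σ A_w = 16 = 2^4 = 16 ✓.


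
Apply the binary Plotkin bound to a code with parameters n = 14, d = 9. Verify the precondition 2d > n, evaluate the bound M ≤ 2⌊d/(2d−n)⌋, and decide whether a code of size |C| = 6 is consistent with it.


Plotkin bound M ≤ 4; given |C| = 6 > bound (violated).

Check applicability: 2d = 18, n = 14.
2d − n = 4 > 0, so Plotkin applies.
Compute d/(2d−n) = 9/4 ≈ 2.2500.
⌊d/(2d−n)⌋ = 2.
Plotkin bound: M ≤ 2·2 = 4.
Given |C| = 6, check: VIOLATED.
This |C| is above the Plotkin bound, so no binary code with n = 14, d = 9 and 6 codewords exists.


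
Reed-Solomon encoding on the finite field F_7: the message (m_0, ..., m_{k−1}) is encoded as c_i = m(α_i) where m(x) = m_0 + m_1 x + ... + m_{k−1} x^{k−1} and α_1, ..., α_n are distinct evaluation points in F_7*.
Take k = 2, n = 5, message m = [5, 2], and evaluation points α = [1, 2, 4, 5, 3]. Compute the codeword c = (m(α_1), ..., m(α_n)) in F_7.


c = [0, 2, 6, 1, 4]

Message polynomial: m(x) = 5 + 2·x (mod 7).
For each evaluation point α_i, compute m(α_i) mod 7:
  α_1 = 1: Horner steps 2 → 0, so m(1) = 0.
  α_2 = 2: Horner steps 2 → 2, so m(2) = 2.
  α_3 = 4: Horner steps 2 → 6, so m(4) = 6.
  α_4 = 5: Horner steps 2 → 1, so m(5) = 1.
  α_5 = 3: Horner steps 2 → 4, so m(3) = 4.
Codeword c = [0, 2, 6, 1, 4] ∈ F_7^5.


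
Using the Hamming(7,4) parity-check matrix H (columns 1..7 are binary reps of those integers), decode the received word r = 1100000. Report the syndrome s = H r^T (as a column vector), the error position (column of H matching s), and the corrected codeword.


s = (0, 1, 1)^T, error position = 3, corrected codeword c = 1110000

Compute s = H r^T mod 2 one row at a time:
  s_1 = 0 + 0 + 0 + 0 = 0 ≡ 0 (mod 2).
  s_2 = 1 + 0 + 0 + 0 = 1 ≡ 1 (mod 2).
  s_3 = 1 + 0 + 0 + 0 = 1 ≡ 1 (mod 2).
s = (0, 1, 1)^T — this equals column 3 of H (binary 011), so error is at position 3.
Correct: flip bit 3 of r = 1100000 to get c = 1110000.


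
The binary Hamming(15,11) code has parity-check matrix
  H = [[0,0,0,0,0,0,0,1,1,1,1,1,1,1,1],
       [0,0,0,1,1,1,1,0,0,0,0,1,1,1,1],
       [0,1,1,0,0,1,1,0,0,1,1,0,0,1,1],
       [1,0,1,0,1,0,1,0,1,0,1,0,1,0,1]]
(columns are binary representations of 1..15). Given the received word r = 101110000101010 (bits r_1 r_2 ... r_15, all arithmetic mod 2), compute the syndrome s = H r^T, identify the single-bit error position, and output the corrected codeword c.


s = (1, 0, 1, 1)^T, error position = 11, corrected codeword c = 101110000111010

Compute s = H r^T mod 2 one row at a time:
  s_1 = 0 + 0 + 1 + 0 + 1 + 0 + 1 + 0 = 3 ≡ 1 (mod 2).
  s_2 = 1 + 1 + 0 + 0 + 1 + 0 + 1 + 0 = 4 ≡ 0 (mod 2).
  s_3 = 0 + 1 + 0 + 0 + 1 + 0 + 1 + 0 = 3 ≡ 1 (mod 2).
  s_4 = 1 + 1 + 1 + 0 + 0 + 0 + 0 + 0 = 3 ≡ 1 (mod 2).
s = (1, 0, 1, 1)^T — this equals column 11 of H (binary 1011), so error is at position 11.
Correct: flip bit 11 of r = 101110000101010 to get c = 101110000111010.


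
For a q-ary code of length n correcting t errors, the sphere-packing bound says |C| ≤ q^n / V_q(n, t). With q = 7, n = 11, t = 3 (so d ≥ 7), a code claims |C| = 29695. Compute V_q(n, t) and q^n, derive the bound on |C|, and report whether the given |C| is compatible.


V_q(n, t) = 37687, q^n = 1977326743, Hamming bound = 52467, |C| = 29695 ≤ bound (satisfied).

Step 1: Compute V_q(n, t) = Σ_{j=0}^3 C(n, j) (q−1)^j.
  j = 0: C(11,0)·(6)^0 = 1·1 = 1.
  j = 1: C(11,1)·(6)^1 = 11·6 = 66.
  j = 2: C(11,2)·(6)^2 = 55·36 = 1980.
  j = 3: C(11,3)·(6)^3 = 165·216 = 35640.
  V_q(n, t) = 1 + 66 + 1980 + 35640 = 37687.
Step 2: q^n = 7^11 = 1977326743.
Step 3: Hamming bound ⌊q^n / V_q(n,t)⌋ = ⌊1977326743/37687⌋ = 52467.
Step 4: Compare |C| = 29695 to 52467: satisfied.
The claimed |C| lies below the Hamming bound.


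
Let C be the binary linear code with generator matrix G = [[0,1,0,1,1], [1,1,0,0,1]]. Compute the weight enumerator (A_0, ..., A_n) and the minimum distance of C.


Weight distribution: A_0 = 1, A_2 = 1, A_3 = 2. Minimum distance d = 2.

Enumerate all 2^2 = 4 messages m ∈ F_2^2.
For each, compute codeword c = mG in F_2^5, then tally its weight.
  m = 00 → c = 00000, weight = 0.
  m = 10 → c = 01011, weight = 3.
  m = 01 → c = 11001, weight = 3.
  m = 11 → c = 10010, weight = 2.
Tally weights:
  weight 0: 1 codewords.
  weight 2: 1 codewords.
  weight 3: 2 codewords.
Minimum distance d = smallest w > 0 with A_w > 0 = 2.
Sanity: Σ A_w = 4 = 2^2 = 4 ✓.


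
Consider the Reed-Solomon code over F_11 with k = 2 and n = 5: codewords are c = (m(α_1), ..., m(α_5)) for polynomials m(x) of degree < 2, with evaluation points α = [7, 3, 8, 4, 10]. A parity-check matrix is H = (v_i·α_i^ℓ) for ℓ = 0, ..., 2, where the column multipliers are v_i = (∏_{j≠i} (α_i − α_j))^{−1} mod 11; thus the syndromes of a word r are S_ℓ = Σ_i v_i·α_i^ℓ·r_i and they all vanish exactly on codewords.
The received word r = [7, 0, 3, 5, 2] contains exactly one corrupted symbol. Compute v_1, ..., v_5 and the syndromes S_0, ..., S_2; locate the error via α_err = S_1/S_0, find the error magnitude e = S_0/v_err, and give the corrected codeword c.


S = (3, 10, 4), error at position 1, error magnitude e = 9, c = [9, 0, 3, 5, 2].

Step 1: column multipliers v_i = (∏_{j≠i}(α_i − α_j))^{−1} mod 11.
  i = 1 (α = 7): (7−3)(7−8)(7−4)(7−10) = 4·(−1)·3·(−3) = 36 ≡ 3, so v_1 = 3^{−1} = 4 (mod 11).
  i = 2 (α = 3): (3−7)(3−8)(3−4)(3−10) = (−4)·(−5)·(−1)·(−7) = 140 ≡ 8, so v_2 = 8^{−1} = 7 (mod 11).
  i = 3 (α = 8): (8−7)(8−3)(8−4)(8−10) = 1·5·4·(−2) = −40 ≡ 4, so v_3 = 4^{−1} = 3 (mod 11).
  i = 4 (α = 4): (4−7)(4−3)(4−8)(4−10) = (−3)·1·(−4)·(−6) = −72 ≡ 5, so v_4 = 5^{−1} = 9 (mod 11).
  i = 5 (α = 10): (10−7)(10−3)(10−8)(10−4) = 3·7·2·6 = 252 ≡ 10, so v_5 = 10^{−1} = 10 (mod 11).
  v = [4, 7, 3, 9, 10].
Step 2: syndromes of r = [7, 0, 3, 5, 2] (all sums mod 11).
  S_0 = Σ v_i r_i = 4·7 + 7·0 + 3·3 + 9·5 + 10·2 = 102 ≡ 3.
  S_1 = Σ v_i α_i r_i = 4·7·7 + 7·3·0 + 3·8·3 + 9·4·5 + 10·10·2 = 648 ≡ 10.
  α_i^2 mod 11 = [5, 9, 9, 5, 1].
  S_2 = Σ v_i α_i^2 r_i = 4·5·7 + 7·9·0 + 3·9·3 + 9·5·5 + 10·1·2 = 466 ≡ 4.
  S = (3, 10, 4) ≠ 0, so r is not a codeword (an error is present).
Step 3: locate the error. For a single error e at position i, S_ℓ = v_i·e·α_i^ℓ, so α_err = S_1/S_0.
  S_0^{−1} = 3^{−1} = 4 (mod 11), so α_err = 10·4 = 40 ≡ 7 = α_1. Error position i = 1.
  Consistency check: S_2/S_1 = 4·10 = 40 ≡ 7 = α_err ✓ (single-error assumption holds).
Step 4: error magnitude e = S_0/v_1 = S_0·∏_{j≠1}(α_1 − α_j) = 3·3 = 9 ≡ 9 (mod 11).
Step 5: correct position 1: c_1 = r_1 − e = 7 − 9 ≡ 9 (mod 11). Hence c = [9, 0, 3, 5, 2].
  Check: interpolating c through the α_i gives m(x) = 7 + 5·x (degree < 2) with m(α_i) = c_i for every i, so c is indeed a codeword.


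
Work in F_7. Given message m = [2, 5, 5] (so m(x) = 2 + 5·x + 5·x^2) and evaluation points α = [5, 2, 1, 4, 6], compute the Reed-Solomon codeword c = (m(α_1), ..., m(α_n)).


c = [5, 4, 5, 4, 2]

Message polynomial: m(x) = 2 + 5·x + 5·x^2 (mod 7).
For each evaluation point α_i, compute m(α_i) mod 7:
  α_1 = 5: Horner steps 5 → 2 → 5, so m(5) = 5.
  α_2 = 2: Horner steps 5 → 1 → 4, so m(2) = 4.
  α_3 = 1: Horner steps 5 → 3 → 5, so m(1) = 5.
  α_4 = 4: Horner steps 5 → 4 → 4, so m(4) = 4.
  α_5 = 6: Horner steps 5 → 0 → 2, so m(6) = 2.
Codeword c = [5, 4, 5, 4, 2] ∈ F_7^5.


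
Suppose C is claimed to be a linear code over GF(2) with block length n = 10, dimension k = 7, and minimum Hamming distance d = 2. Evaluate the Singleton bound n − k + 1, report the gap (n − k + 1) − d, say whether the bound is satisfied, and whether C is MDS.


Singleton RHS = n − k + 1 = 4, slack = 2, bound satisfied, not MDS.

Singleton bound: d ≤ n − k + 1.
Here n = 10, k = 7, so n − k + 1 = 4.
Given d = 2, check d ≤ 4: YES.
Slack = (n − k + 1) − d = 2.
The code is NOT MDS (slack = 2 > 0).
Description: the claimed parameters are [10, 7, 2]_2; such a code would be non-MDS.


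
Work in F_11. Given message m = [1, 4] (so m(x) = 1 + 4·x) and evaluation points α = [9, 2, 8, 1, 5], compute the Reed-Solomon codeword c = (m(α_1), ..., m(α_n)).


c = [4, 9, 0, 5, 10]

Message polynomial: m(x) = 1 + 4·x (mod 11).
For each evaluation point α_i, compute m(α_i) mod 11:
  α_1 = 9: Horner steps 4 → 4, so m(9) = 4.
  α_2 = 2: Horner steps 4 → 9, so m(2) = 9.
  α_3 = 8: Horner steps 4 → 0, so m(8) = 0.
  α_4 = 1: Horner steps 4 → 5, so m(1) = 5.
  α_5 = 5: Horner steps 4 → 10, so m(5) = 10.
Codeword c = [4, 9, 0, 5, 10] ∈ F_11^5.


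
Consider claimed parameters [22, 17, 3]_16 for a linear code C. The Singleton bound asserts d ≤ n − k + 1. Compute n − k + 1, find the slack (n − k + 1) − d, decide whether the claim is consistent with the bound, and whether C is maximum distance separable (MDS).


Singleton RHS = n − k + 1 = 6, slack = 3, bound satisfied, not MDS.

Singleton bound: d ≤ n − k + 1.
Here n = 22, k = 17, so n − k + 1 = 6.
Given d = 3, check d ≤ 6: YES.
Slack = (n − k + 1) − d = 3.
The code is NOT MDS (slack = 3 > 0).
Description: the claimed parameters are [22, 17, 3]_16; such a code would be non-MDS.


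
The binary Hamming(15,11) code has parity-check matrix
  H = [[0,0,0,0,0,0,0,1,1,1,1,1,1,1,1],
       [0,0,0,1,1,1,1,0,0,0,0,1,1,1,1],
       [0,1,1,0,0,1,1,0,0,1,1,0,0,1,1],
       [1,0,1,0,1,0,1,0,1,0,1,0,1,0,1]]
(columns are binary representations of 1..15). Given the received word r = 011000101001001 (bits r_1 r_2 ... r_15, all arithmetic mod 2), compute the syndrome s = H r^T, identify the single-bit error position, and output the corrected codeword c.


s = (1, 1, 0, 0)^T, error position = 12, corrected codeword c = 011000101000001

Compute s = H r^T mod 2 one row at a time:
  s_1 = 0 + 1 + 0 + 0 + 1 + 0 + 0 + 1 = 3 ≡ 1 (mod 2).
  s_2 = 0 + 0 + 0 + 1 + 1 + 0 + 0 + 1 = 3 ≡ 1 (mod 2).
  s_3 = 1 + 1 + 0 + 1 + 0 + 0 + 0 + 1 = 4 ≡ 0 (mod 2).
  s_4 = 0 + 1 + 0 + 1 + 1 + 0 + 0 + 1 = 4 ≡ 0 (mod 2).
s = (1, 1, 0, 0)^T — this equals column 12 of H (binary 1100), so error is at position 12.
Correct: flip bit 12 of r = 011000101001001 to get c = 011000101000001.


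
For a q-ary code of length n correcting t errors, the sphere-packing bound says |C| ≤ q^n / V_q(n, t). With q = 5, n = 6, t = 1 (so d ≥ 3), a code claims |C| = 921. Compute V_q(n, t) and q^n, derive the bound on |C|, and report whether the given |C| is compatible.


V_q(n, t) = 25, q^n = 15625, Hamming bound = 625, |C| = 921 > bound (violated).

Step 1: Compute V_q(n, t) = Σ_{j=0}^1 C(n, j) (q−1)^j.
  j = 0: C(6,0)·(4)^0 = 1·1 = 1.
  j = 1: C(6,1)·(4)^1 = 6·4 = 24.
  V_q(n, t) = 1 + 24 = 25.
Step 2: q^n = 5^6 = 15625.
Step 3: Hamming bound ⌊q^n / V_q(n,t)⌋ = ⌊15625/25⌋ = 625.
Step 4: Compare |C| = 921 to 625: violated.
The claimed |C| lies above the Hamming bound, so no 5-ary code of length 6 with d ≥ 3 can have 921 codewords.


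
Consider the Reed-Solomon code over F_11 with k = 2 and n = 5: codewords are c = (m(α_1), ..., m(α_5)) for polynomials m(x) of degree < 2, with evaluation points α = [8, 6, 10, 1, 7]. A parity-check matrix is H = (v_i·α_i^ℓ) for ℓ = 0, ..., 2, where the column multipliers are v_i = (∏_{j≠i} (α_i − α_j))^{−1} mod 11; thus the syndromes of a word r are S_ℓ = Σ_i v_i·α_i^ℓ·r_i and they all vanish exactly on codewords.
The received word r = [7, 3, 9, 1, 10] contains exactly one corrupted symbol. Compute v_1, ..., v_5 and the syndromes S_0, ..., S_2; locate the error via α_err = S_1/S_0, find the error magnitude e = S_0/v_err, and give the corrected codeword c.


S = (9, 6, 4), error at position 1, error magnitude e = 1, c = [6, 3, 9, 1, 10].

Step 1: column multipliers v_i = (∏_{j≠i}(α_i − α_j))^{−1} mod 11.
  i = 1 (α = 8): (8−6)(8−10)(8−1)(8−7) = 2·(−2)·7·1 = −28 ≡ 5, so v_1 = 5^{−1} = 9 (mod 11).
  i = 2 (α = 6): (6−8)(6−10)(6−1)(6−7) = (−2)·(−4)·5·(−1) = −40 ≡ 4, so v_2 = 4^{−1} = 3 (mod 11).
  i = 3 (α = 10): (10−8)(10−6)(10−1)(10−7) = 2·4·9·3 = 216 ≡ 7, so v_3 = 7^{−1} = 8 (mod 11).
  i = 4 (α = 1): (1−8)(1−6)(1−10)(1−7) = (−7)·(−5)·(−9)·(−6) = 1890 ≡ 9, so v_4 = 9^{−1} = 5 (mod 11).
  i = 5 (α = 7): (7−8)(7−6)(7−10)(7−1) = (−1)·1·(−3)·6 = 18 ≡ 7, so v_5 = 7^{−1} = 8 (mod 11).
  v = [9, 3, 8, 5, 8].
Step 2: syndromes of r = [7, 3, 9, 1, 10] (all sums mod 11).
  S_0 = Σ v_i r_i = 9·7 + 3·3 + 8·9 + 5·1 + 8·10 = 229 ≡ 9.
  S_1 = Σ v_i α_i r_i = 9·8·7 + 3·6·3 + 8·10·9 + 5·1·1 + 8·7·10 = 1843 ≡ 6.
  α_i^2 mod 11 = [9, 3, 1, 1, 5].
  S_2 = Σ v_i α_i^2 r_i = 9·9·7 + 3·3·3 + 8·1·9 + 5·1·1 + 8·5·10 = 1071 ≡ 4.
  S = (9, 6, 4) ≠ 0, so r is not a codeword (an error is present).
Step 3: locate the error. For a single error e at position i, S_ℓ = v_i·e·α_i^ℓ, so α_err = S_1/S_0.
  S_0^{−1} = 9^{−1} = 5 (mod 11), so α_err = 6·5 = 30 ≡ 8 = α_1. Error position i = 1.
  Consistency check: S_2/S_1 = 4·2 = 8 ≡ 8 = α_err ✓ (single-error assumption holds).
Step 4: error magnitude e = S_0/v_1 = S_0·∏_{j≠1}(α_1 − α_j) = 9·5 = 45 ≡ 1 (mod 11).
Step 5: correct position 1: c_1 = r_1 − e = 7 − 1 ≡ 6 (mod 11). Hence c = [6, 3, 9, 1, 10].
  Check: interpolating c through the α_i gives m(x) = 5 + 7·x (degree < 2) with m(α_i) = c_i for every i, so c is indeed a codeword.


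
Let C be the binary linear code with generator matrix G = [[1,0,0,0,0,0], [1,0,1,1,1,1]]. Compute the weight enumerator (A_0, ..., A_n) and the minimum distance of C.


Weight distribution: A_0 = 1, A_1 = 1, A_4 = 1, A_5 = 1. Minimum distance d = 1.

Enumerate all 2^2 = 4 messages m ∈ F_2^2.
For each, compute codeword c = mG in F_2^6, then tally its weight.
  m = 00 → c = 000000, weight = 0.
  m = 10 → c = 100000, weight = 1.
  m = 01 → c = 101111, weight = 5.
  m = 11 → c = 001111, weight = 4.
Tally weights:
  weight 0: 1 codewords.
  weight 1: 1 codewords.
  weight 4: 1 codewords.
  weight 5: 1 codewords.
Minimum distance d = smallest w > 0 with A_w > 0 = 1.
Sanity: Σ A_w = 4 = 2^2 = 4 ✓.


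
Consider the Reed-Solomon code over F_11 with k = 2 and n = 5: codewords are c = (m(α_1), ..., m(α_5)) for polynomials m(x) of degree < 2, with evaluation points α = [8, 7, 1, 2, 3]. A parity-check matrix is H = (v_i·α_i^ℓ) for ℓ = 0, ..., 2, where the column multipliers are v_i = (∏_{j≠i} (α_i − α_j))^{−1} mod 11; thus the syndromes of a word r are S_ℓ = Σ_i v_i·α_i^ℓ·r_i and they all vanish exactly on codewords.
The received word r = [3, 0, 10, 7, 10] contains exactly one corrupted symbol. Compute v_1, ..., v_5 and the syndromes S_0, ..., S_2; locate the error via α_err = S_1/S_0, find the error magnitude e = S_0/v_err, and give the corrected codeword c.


S = (4, 4, 4), error at position 3, error magnitude e = 6, c = [3, 0, 4, 7, 10].

Step 1: column multipliers v_i = (∏_{j≠i}(α_i − α_j))^{−1} mod 11.
  i = 1 (α = 8): (8−7)(8−1)(8−2)(8−3) = 1·7·6·5 = 210 ≡ 1, so v_1 = 1^{−1} = 1 (mod 11).
  i = 2 (α = 7): (7−8)(7−1)(7−2)(7−3) = (−1)·6·5·4 = −120 ≡ 1, so v_2 = 1^{−1} = 1 (mod 11).
  i = 3 (α = 1): (1−8)(1−7)(1−2)(1−3) = (−7)·(−6)·(−1)·(−2) = 84 ≡ 7, so v_3 = 7^{−1} = 8 (mod 11).
  i = 4 (α = 2): (2−8)(2−7)(2−1)(2−3) = (−6)·(−5)·1·(−1) = −30 ≡ 3, so v_4 = 3^{−1} = 4 (mod 11).
  i = 5 (α = 3): (3−8)(3−7)(3−1)(3−2) = (−5)·(−4)·2·1 = 40 ≡ 7, so v_5 = 7^{−1} = 8 (mod 11).
  v = [1, 1, 8, 4, 8].
Step 2: syndromes of r = [3, 0, 10, 7, 10] (all sums mod 11).
  S_0 = Σ v_i r_i = 1·3 + 1·0 + 8·10 + 4·7 + 8·10 = 191 ≡ 4.
  S_1 = Σ v_i α_i r_i = 1·8·3 + 1·7·0 + 8·1·10 + 4·2·7 + 8·3·10 = 400 ≡ 4.
  α_i^2 mod 11 = [9, 5, 1, 4, 9].
  S_2 = Σ v_i α_i^2 r_i = 1·9·3 + 1·5·0 + 8·1·10 + 4·4·7 + 8·9·10 = 939 ≡ 4.
  S = (4, 4, 4) ≠ 0, so r is not a codeword (an error is present).
Step 3: locate the error. For a single error e at position i, S_ℓ = v_i·e·α_i^ℓ, so α_err = S_1/S_0.
  S_0^{−1} = 4^{−1} = 3 (mod 11), so α_err = 4·3 = 12 ≡ 1 = α_3. Error position i = 3.
  Consistency check: S_2/S_1 = 4·3 = 12 ≡ 1 = α_err ✓ (single-error assumption holds).
Step 4: error magnitude e = S_0/v_3 = S_0·∏_{j≠3}(α_3 − α_j) = 4·7 = 28 ≡ 6 (mod 11).
Step 5: correct position 3: c_3 = r_3 − e = 10 − 6 ≡ 4 (mod 11). Hence c = [3, 0, 4, 7, 10].
  Check: interpolating c through the α_i gives m(x) = 1 + 3·x (degree < 2) with m(α_i) = c_i for every i, so c is indeed a codeword.


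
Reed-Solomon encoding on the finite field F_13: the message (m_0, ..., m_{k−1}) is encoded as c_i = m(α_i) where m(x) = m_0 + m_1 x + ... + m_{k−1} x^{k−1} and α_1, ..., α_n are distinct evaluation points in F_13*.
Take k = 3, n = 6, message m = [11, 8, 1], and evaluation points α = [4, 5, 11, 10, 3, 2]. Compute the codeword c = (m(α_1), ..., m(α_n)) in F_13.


c = [7, 11, 12, 9, 5, 5]

Message polynomial: m(x) = 11 + 8·x + 1·x^2 (mod 13).
For each evaluation point α_i, compute m(α_i) mod 13:
  α_1 = 4: Horner steps 1 → 12 → 7, so m(4) = 7.
  α_2 = 5: Horner steps 1 → 0 → 11, so m(5) = 11.
  α_3 = 11: Horner steps 1 → 6 → 12, so m(11) = 12.
  α_4 = 10: Horner steps 1 → 5 → 9, so m(10) = 9.
  α_5 = 3: Horner steps 1 → 11 → 5, so m(3) = 5.
  α_6 = 2: Horner steps 1 → 10 → 5, so m(2) = 5.
Codeword c = [7, 11, 12, 9, 5, 5] ∈ F_13^6.


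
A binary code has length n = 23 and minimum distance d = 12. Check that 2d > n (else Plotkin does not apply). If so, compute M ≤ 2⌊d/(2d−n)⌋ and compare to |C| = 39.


Plotkin bound M ≤ 24; given |C| = 39 > bound (violated).

Check applicability: 2d = 24, n = 23.
2d − n = 1 > 0, so Plotkin applies.
Compute d/(2d−n) = 12/1 ≈ 12.0000.
⌊d/(2d−n)⌋ = 12.
Plotkin bound: M ≤ 2·12 = 24.
Given |C| = 39, check: VIOLATED.
This |C| is above the Plotkin bound, so no binary code with n = 23, d = 12 and 39 codewords exists.
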